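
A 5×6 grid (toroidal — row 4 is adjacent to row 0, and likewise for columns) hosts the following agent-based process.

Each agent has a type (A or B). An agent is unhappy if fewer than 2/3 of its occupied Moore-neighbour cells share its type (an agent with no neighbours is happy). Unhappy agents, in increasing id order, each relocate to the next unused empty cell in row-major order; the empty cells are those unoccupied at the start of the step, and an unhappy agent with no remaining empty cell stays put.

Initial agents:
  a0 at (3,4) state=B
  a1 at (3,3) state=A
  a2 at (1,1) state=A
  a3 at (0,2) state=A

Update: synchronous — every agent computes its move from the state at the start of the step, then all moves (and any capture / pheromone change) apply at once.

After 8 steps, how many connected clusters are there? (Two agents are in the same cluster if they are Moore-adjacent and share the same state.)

2

t=1: a0@(0,0):B a1@(0,1):A a2@(1,1):A a3@(0,2):A
t=2: a0@(0,3):B a1@(0,1):A a2@(1,1):A a3@(0,2):A
t=3: a0@(0,0):B a1@(0,1):A a2@(1,1):A a3@(0,2):A
t=4: a0@(0,3):B a1@(0,1):A a2@(1,1):A a3@(0,2):A
t=5: a0@(0,0):B a1@(0,1):A a2@(1,1):A a3@(0,2):A
t=6: a0@(0,3):B a1@(0,1):A a2@(1,1):A a3@(0,2):A
t=7: a0@(0,0):B a1@(0,1):A a2@(1,1):A a3@(0,2):A
t=8: a0@(0,3):B a1@(0,1):A a2@(1,1):A a3@(0,2):A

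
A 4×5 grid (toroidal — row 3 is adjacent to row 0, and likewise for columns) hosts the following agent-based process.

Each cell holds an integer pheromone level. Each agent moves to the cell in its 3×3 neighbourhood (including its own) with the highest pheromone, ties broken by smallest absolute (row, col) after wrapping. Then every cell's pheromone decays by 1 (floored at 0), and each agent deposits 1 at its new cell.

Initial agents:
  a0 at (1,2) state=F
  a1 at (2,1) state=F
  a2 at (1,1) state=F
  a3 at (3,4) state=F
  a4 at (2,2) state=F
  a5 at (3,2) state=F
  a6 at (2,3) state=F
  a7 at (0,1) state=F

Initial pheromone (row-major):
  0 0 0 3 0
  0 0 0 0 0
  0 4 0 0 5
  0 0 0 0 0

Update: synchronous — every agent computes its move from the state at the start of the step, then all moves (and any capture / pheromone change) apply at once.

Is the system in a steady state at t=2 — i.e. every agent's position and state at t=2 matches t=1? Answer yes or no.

yes

t=1: a0@(2,1) a1@(2,1) a2@(2,1) a3@(2,4) a4@(2,1) a5@(2,1) a6@(2,4) a7@(0,0) | pheromone: 1 0 0 2 0 / 0 0 0 0 0 / 0 8 0 0 6 / 0 0 0 0 0
t=2: a0@(2,1) a1@(2,1) a2@(2,1) a3@(2,4) a4@(2,1) a5@(2,1) a6@(2,4) a7@(0,0) | pheromone: 1 0 0 1 0 / 0 0 0 0 0 / 0 12 0 0 7 / 0 0 0 0 0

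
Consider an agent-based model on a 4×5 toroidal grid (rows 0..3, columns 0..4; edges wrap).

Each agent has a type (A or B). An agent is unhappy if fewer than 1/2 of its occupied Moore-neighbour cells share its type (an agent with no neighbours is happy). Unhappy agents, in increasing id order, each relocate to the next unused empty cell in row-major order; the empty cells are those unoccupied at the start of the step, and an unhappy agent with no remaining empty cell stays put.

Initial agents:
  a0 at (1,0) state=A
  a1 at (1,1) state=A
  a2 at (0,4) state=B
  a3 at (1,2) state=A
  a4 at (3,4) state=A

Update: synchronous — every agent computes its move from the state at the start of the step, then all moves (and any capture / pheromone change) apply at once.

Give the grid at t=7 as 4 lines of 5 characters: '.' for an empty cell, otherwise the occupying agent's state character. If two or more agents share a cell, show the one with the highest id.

BA...
AAA..
.....
.....

t=1: a0@(1,0):A a1@(1,1):A a2@(0,0):B a3@(1,2):A a4@(0,1):A
t=2: a0@(1,0):A a1@(1,1):A a2@(0,2):B a3@(1,2):A a4@(0,1):A
t=3: a0@(1,0):A a1@(1,1):A a2@(0,0):B a3@(1,2):A a4@(0,1):A
t=4: a0@(1,0):A a1@(1,1):A a2@(0,2):B a3@(1,2):A a4@(0,1):A
t=5: a0@(1,0):A a1@(1,1):A a2@(0,0):B a3@(1,2):A a4@(0,1):A
t=6: a0@(1,0):A a1@(1,1):A a2@(0,2):B a3@(1,2):A a4@(0,1):A
t=7: a0@(1,0):A a1@(1,1):A a2@(0,0):B a3@(1,2):A a4@(0,1):A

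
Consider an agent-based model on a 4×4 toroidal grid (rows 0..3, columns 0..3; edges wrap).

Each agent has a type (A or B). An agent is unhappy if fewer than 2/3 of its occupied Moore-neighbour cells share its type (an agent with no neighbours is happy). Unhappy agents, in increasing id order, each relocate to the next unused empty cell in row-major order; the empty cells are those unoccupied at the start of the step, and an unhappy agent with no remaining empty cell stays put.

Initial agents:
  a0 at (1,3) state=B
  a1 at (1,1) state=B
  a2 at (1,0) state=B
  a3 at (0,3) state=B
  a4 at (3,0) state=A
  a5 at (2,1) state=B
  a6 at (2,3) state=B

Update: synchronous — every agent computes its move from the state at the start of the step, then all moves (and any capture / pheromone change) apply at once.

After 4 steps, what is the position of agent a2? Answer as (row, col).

t=1: a0@(1,3):B a1@(1,1):B a2@(1,0):B a3@(0,3):B a4@(0,0):A a5@(2,1):B a6@(2,3):B
t=2: a0@(1,3):B a1@(1,1):B a2@(1,0):B a3@(0,3):B a4@(0,1):A a5@(2,1):B a6@(2,3):B
t=3: a0@(1,3):B a1@(1,1):B a2@(1,0):B a3@(0,3):B a4@(0,0):A a5@(2,1):B a6@(2,3):B
t=4: a0@(1,3):B a1@(1,1):B a2@(1,0):B a3@(0,3):B a4@(0,1):A a5@(2,1):B a6@(2,3):B

(1, 0)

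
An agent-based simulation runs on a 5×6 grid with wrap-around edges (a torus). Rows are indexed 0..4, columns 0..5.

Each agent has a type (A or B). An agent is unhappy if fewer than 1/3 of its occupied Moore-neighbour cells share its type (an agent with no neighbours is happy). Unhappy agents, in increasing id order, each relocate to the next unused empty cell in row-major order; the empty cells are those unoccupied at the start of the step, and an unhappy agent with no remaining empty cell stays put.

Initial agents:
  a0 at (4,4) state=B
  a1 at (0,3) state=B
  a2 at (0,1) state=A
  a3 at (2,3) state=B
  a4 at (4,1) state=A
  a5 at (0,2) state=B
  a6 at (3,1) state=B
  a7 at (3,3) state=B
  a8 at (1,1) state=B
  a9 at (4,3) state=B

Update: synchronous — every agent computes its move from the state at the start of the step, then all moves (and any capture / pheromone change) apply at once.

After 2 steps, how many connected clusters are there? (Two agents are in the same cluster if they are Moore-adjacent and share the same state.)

3

t=1: a0@(4,4):B a1@(0,3):B a2@(0,1):A a3@(2,3):B a4@(4,1):A a5@(0,2):B a6@(0,0):B a7@(3,3):B a8@(1,1):B a9@(4,3):B
t=2: a0@(4,4):B a1@(0,3):B a2@(0,4):A a3@(2,3):B a4@(4,1):A a5@(0,2):B a6@(0,0):B a7@(3,3):B a8@(1,1):B a9@(4,3):B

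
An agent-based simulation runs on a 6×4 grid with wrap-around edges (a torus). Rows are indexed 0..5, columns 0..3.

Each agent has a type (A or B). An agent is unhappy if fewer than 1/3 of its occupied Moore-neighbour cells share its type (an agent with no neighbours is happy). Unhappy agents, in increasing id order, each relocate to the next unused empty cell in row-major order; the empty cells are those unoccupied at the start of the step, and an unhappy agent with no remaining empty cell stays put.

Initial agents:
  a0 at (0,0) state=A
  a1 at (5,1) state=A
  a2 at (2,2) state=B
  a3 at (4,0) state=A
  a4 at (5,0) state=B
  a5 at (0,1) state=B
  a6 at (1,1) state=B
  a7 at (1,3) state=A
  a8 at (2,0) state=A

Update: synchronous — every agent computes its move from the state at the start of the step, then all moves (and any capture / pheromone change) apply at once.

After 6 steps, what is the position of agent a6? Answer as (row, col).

(1, 1)

t=1: a0@(0,0):A a1@(5,1):A a2@(2,2):B a3@(4,0):A a4@(0,2):B a5@(0,1):B a6@(1,1):B a7@(1,3):A a8@(2,0):A
t=2: (unchanged — steady state)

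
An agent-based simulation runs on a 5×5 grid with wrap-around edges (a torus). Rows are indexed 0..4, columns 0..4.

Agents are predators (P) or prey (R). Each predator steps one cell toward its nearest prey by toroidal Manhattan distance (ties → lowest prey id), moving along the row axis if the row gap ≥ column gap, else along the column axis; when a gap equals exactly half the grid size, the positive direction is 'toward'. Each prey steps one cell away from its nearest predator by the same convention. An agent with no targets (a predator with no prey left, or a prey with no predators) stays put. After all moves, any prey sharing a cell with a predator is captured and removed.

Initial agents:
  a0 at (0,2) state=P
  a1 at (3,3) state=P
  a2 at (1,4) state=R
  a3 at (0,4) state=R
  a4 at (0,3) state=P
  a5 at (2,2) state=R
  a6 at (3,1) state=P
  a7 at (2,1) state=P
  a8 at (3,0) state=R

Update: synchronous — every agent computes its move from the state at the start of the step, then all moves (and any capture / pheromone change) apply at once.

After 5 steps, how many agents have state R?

3

t=1: a0@(0,3):P a1@(2,3):P a2@(2,4):R a3@(0,0):R a4@(0,4):P a6@(3,0):P a7@(2,2):P a8@(3,4):R
t=2: a0@(0,4):P a1@(2,4):P a2@(2,0):R a3@(0,1):R a4@(0,0):P a6@(3,4):P a7@(2,3):P a8@(3,3):R
t=3: a0@(0,0):P a1@(2,0):P a2@(2,1):R a3@(0,2):R a4@(0,1):P a6@(3,3):P a7@(3,3):P a8@(3,2):R
t=4: a0@(0,1):P a1@(2,1):P a2@(2,2):R a3@(0,3):R a4@(0,2):P a6@(3,2):P a7@(3,2):P a8@(3,1):R
t=5: a0@(0,2):P a1@(2,2):P a2@(2,3):R a3@(0,4):R a4@(0,3):P a6@(2,2):P a7@(2,2):P a8@(4,1):R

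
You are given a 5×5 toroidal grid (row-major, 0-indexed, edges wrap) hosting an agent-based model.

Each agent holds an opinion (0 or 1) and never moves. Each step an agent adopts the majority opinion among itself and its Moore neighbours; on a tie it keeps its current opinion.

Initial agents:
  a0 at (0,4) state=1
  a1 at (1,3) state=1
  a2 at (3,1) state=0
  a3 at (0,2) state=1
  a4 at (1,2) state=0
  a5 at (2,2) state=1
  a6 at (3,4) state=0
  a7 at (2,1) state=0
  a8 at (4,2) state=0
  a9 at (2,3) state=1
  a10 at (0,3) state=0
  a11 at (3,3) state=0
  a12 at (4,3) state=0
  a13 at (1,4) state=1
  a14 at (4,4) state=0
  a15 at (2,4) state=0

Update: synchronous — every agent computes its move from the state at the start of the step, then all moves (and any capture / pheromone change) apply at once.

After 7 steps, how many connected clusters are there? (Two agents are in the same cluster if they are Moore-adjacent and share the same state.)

1

t=1: a0@(0,4):1 a1@(1,3):1 a2@(3,1):0 a3@(0,2):0 a4@(1,2):1 a5@(2,2):0 a6@(3,4):0 a7@(2,1):0 a8@(4,2):0 a9@(2,3):1 a10@(0,3):0 a11@(3,3):0 a12@(4,3):0 a13@(1,4):1 a14@(4,4):0 a15@(2,4):0
t=2: a0@(0,4):1 a1@(1,3):1 a2@(3,1):0 a3@(0,2):0 a4@(1,2):0 a5@(2,2):0 a6@(3,4):0 a7@(2,1):0 a8@(4,2):0 a9@(2,3):1 a10@(0,3):0 a11@(3,3):0 a12@(4,3):0 a13@(1,4):1 a14@(4,4):0 a15@(2,4):0
t=3: a0@(0,4):1 a1@(1,3):0 a2@(3,1):0 a3@(0,2):0 a4@(1,2):0 a5@(2,2):0 a6@(3,4):0 a7@(2,1):0 a8@(4,2):0 a9@(2,3):0 a10@(0,3):0 a11@(3,3):0 a12@(4,3):0 a13@(1,4):1 a14@(4,4):0 a15@(2,4):0
t=4: a0@(0,4):0 a1@(1,3):0 a2@(3,1):0 a3@(0,2):0 a4@(1,2):0 a5@(2,2):0 a6@(3,4):0 a7@(2,1):0 a8@(4,2):0 a9@(2,3):0 a10@(0,3):0 a11@(3,3):0 a12@(4,3):0 a13@(1,4):0 a14@(4,4):0 a15@(2,4):0
t=5: (unchanged — steady state)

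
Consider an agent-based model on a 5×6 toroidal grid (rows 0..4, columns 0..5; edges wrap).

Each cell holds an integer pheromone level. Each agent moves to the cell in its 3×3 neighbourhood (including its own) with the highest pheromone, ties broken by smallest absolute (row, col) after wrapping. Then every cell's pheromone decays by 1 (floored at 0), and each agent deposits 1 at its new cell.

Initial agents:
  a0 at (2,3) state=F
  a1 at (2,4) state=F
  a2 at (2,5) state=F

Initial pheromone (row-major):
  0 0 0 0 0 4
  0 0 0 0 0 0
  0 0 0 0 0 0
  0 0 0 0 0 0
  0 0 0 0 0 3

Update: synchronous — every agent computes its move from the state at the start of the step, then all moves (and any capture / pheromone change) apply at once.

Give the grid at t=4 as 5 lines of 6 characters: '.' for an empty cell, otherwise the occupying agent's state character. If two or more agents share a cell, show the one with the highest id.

t=1: a0@(1,2) a1@(1,3) a2@(1,0) | pheromone: 0 0 0 0 0 3 / 1 0 1 1 0 0 / 0 0 0 0 0 0 / 0 0 0 0 0 0 / 0 0 0 0 0 2
t=2: a0@(1,2) a1@(1,2) a2@(0,5) | pheromone: 0 0 0 0 0 3 / 0 0 2 0 0 0 / 0 0 0 0 0 0 / 0 0 0 0 0 0 / 0 0 0 0 0 1
t=3: a0@(1,2) a1@(1,2) a2@(0,5) | pheromone: 0 0 0 0 0 3 / 0 0 3 0 0 0 / 0 0 0 0 0 0 / 0 0 0 0 0 0 / 0 0 0 0 0 0
t=4: a0@(1,2) a1@(1,2) a2@(0,5) | pheromone: 0 0 0 0 0 3 / 0 0 4 0 0 0 / 0 0 0 0 0 0 / 0 0 0 0 0 0 / 0 0 0 0 0 0

.....F
..F...
......
......
......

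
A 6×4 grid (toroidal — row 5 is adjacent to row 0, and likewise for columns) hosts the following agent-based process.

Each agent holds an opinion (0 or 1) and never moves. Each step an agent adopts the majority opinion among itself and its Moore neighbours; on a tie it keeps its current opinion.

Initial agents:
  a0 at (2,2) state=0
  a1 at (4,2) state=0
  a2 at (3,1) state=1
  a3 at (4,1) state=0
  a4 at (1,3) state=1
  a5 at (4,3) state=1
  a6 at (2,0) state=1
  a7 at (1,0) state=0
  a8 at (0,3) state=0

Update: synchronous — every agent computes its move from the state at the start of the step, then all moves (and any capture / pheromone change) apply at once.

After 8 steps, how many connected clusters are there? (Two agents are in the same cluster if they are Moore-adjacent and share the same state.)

2

t=1: a0@(2,2):1 a1@(4,2):0 a2@(3,1):0 a3@(4,1):0 a4@(1,3):0 a5@(4,3):1 a6@(2,0):1 a7@(1,0):0 a8@(0,3):0
t=2: a0@(2,2):0 a1@(4,2):0 a2@(3,1):0 a3@(4,1):0 a4@(1,3):0 a5@(4,3):1 a6@(2,0):0 a7@(1,0):0 a8@(0,3):0
t=3: (unchanged — steady state)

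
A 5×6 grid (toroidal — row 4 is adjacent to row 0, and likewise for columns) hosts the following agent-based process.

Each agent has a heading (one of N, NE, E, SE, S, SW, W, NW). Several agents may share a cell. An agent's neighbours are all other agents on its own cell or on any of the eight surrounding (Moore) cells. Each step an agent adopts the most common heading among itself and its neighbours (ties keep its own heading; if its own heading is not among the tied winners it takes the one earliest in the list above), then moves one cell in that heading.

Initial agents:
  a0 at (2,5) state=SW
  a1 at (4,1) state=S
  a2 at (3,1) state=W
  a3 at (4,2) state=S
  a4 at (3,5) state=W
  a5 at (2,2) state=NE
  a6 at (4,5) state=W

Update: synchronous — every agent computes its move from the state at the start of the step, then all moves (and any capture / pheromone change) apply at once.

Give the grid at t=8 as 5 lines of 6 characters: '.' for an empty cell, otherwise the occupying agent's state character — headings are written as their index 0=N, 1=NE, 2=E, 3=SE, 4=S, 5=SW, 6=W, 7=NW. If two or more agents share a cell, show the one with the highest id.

t=1: a0@(3,4):SW a1@(0,1):S a2@(4,1):S a3@(0,2):S a4@(3,4):W a5@(1,3):NE a6@(4,4):W
t=2: a0@(3,3):W a1@(1,1):S a2@(0,1):S a3@(1,2):S a4@(3,3):W a5@(0,4):NE a6@(4,3):W
t=3: a0@(3,2):W a1@(2,1):S a2@(1,1):S a3@(2,2):S a4@(3,2):W a5@(4,5):NE a6@(4,2):W
t=4: a0@(3,1):W a1@(3,1):S a2@(2,1):S a3@(3,2):S a4@(3,1):W a5@(3,0):NE a6@(4,1):W
t=5: a0@(3,0):W a1@(4,1):S a2@(3,1):S a3@(4,2):S a4@(3,0):W a5@(3,5):W a6@(4,0):W
t=6: a0@(3,5):W a1@(0,1):S a2@(4,1):S a3@(0,2):S a4@(3,5):W a5@(3,4):W a6@(4,5):W
t=7: a0@(3,4):W a1@(1,1):S a2@(0,1):S a3@(1,2):S a4@(3,4):W a5@(3,3):W a6@(4,4):W
t=8: a0@(3,3):W a1@(2,1):S a2@(1,1):S a3@(2,2):S a4@(3,3):W a5@(3,2):W a6@(4,3):W

......
.4....
.44...
..66..
...6..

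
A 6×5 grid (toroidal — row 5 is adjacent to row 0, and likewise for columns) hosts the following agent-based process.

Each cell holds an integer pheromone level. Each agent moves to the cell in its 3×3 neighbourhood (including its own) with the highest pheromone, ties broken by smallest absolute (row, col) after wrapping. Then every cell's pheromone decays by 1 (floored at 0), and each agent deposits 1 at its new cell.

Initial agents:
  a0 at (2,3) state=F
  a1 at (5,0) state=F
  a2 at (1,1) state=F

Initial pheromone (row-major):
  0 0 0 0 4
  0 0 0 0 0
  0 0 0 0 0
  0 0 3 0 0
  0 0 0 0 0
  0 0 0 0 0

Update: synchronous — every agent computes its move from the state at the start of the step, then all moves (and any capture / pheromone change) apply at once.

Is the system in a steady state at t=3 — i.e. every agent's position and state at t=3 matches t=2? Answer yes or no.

t=1: a0@(3,2) a1@(0,4) a2@(0,0) | pheromone: 1 0 0 0 4 / 0 0 0 0 0 / 0 0 0 0 0 / 0 0 3 0 0 / 0 0 0 0 0 / 0 0 0 0 0
t=2: a0@(3,2) a1@(0,4) a2@(0,4) | pheromone: 0 0 0 0 5 / 0 0 0 0 0 / 0 0 0 0 0 / 0 0 3 0 0 / 0 0 0 0 0 / 0 0 0 0 0
t=3: a0@(3,2) a1@(0,4) a2@(0,4) | pheromone: 0 0 0 0 6 / 0 0 0 0 0 / 0 0 0 0 0 / 0 0 3 0 0 / 0 0 0 0 0 / 0 0 0 0 0

yes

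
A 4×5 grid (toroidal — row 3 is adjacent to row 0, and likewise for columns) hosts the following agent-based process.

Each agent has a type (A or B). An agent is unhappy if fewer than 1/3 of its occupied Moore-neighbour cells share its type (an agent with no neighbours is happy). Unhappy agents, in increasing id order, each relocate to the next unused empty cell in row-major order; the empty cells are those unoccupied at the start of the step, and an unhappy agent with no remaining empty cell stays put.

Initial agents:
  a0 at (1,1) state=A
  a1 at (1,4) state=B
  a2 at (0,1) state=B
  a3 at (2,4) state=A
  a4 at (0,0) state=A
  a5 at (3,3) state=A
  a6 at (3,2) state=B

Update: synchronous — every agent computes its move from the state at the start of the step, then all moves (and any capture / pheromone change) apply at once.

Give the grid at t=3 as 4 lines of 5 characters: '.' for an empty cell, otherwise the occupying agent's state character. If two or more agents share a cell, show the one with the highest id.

t=1: a0@(1,1):A a1@(0,2):B a2@(0,1):B a3@(2,4):A a4@(0,0):A a5@(3,3):A a6@(3,2):B
t=2: (unchanged — steady state)

ABB..
.A...
....A
..BA.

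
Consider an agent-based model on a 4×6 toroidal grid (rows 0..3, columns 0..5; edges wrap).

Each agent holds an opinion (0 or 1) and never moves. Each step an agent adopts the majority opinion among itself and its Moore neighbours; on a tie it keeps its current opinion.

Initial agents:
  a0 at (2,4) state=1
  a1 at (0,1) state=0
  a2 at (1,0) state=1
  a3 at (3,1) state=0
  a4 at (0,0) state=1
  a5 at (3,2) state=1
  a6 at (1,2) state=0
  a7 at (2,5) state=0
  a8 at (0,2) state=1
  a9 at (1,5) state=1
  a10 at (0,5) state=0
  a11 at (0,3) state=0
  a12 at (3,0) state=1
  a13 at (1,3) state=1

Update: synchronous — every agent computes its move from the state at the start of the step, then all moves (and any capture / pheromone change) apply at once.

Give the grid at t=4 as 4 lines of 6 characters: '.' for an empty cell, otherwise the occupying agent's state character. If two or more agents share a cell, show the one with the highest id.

1111.1
1.11.1
....11
111...

t=1: a0@(2,4):1 a1@(0,1):1 a2@(1,0):1 a3@(3,1):1 a4@(0,0):1 a5@(3,2):0 a6@(1,2):0 a7@(2,5):1 a8@(0,2):0 a9@(1,5):1 a10@(0,5):1 a11@(0,3):1 a12@(3,0):0 a13@(1,3):1
t=2: a0@(2,4):1 a1@(0,1):1 a2@(1,0):1 a3@(3,1):1 a4@(0,0):1 a5@(3,2):1 a6@(1,2):1 a7@(2,5):1 a8@(0,2):1 a9@(1,5):1 a10@(0,5):1 a11@(0,3):0 a12@(3,0):1 a13@(1,3):1
t=3: a0@(2,4):1 a1@(0,1):1 a2@(1,0):1 a3@(3,1):1 a4@(0,0):1 a5@(3,2):1 a6@(1,2):1 a7@(2,5):1 a8@(0,2):1 a9@(1,5):1 a10@(0,5):1 a11@(0,3):1 a12@(3,0):1 a13@(1,3):1
t=4: (unchanged — steady state)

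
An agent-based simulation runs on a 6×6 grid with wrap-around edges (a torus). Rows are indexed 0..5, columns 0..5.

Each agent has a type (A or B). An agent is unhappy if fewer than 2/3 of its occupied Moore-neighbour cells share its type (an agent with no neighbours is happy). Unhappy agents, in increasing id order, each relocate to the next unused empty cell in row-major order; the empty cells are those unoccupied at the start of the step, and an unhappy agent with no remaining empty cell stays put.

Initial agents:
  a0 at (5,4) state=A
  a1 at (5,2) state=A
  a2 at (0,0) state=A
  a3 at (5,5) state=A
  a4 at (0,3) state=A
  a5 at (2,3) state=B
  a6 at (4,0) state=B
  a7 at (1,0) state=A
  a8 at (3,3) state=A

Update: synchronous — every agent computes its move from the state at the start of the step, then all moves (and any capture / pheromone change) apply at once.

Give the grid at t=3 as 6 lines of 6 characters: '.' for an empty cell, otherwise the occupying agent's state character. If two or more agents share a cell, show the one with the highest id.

ABBAAA
...A..
......
......
......
....AA

t=1: a0@(5,4):A a1@(5,2):A a2@(0,0):A a3@(5,5):A a4@(0,3):A a5@(0,1):B a6@(0,2):B a7@(1,0):A a8@(0,4):A
t=2: a0@(5,4):A a1@(0,5):A a2@(0,0):A a3@(5,5):A a4@(0,3):A a5@(1,1):B a6@(1,2):B a7@(1,3):A a8@(0,4):A
t=3: a0@(5,4):A a1@(0,5):A a2@(0,0):A a3@(5,5):A a4@(0,3):A a5@(0,1):B a6@(0,2):B a7@(1,3):A a8@(0,4):A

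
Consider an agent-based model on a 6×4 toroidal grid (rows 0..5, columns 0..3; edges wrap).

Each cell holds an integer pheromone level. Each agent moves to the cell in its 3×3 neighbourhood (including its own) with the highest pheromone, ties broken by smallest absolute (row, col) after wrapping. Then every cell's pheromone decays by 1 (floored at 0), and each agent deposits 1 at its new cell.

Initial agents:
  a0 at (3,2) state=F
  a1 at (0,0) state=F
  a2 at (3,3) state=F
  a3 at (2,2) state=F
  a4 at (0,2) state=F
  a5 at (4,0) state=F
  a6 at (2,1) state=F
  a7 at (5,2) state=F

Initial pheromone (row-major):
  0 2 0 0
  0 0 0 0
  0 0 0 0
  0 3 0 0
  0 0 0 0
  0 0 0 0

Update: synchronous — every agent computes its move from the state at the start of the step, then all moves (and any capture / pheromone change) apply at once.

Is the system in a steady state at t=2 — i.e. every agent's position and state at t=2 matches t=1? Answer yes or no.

no

t=1: a0@(3,1) a1@(0,1) a2@(2,0) a3@(3,1) a4@(0,1) a5@(3,1) a6@(3,1) a7@(0,1) | pheromone: 0 4 0 0 / 0 0 0 0 / 1 0 0 0 / 0 6 0 0 / 0 0 0 0 / 0 0 0 0
t=2: a0@(3,1) a1@(0,1) a2@(3,1) a3@(3,1) a4@(0,1) a5@(3,1) a6@(3,1) a7@(0,1) | pheromone: 0 6 0 0 / 0 0 0 0 / 0 0 0 0 / 0 10 0 0 / 0 0 0 0 / 0 0 0 0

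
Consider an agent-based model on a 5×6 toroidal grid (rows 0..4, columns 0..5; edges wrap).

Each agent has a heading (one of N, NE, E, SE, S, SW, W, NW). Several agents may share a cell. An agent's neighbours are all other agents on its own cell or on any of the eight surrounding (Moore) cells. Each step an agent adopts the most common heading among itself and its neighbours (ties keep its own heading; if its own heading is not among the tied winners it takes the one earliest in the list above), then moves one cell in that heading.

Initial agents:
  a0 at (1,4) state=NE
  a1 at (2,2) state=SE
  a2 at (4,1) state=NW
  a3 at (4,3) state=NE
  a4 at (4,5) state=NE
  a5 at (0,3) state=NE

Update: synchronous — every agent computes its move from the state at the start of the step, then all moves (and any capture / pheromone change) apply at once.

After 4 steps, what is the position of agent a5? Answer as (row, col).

(1, 1)

t=1: a0@(0,5):NE a1@(3,3):SE a2@(3,0):NW a3@(3,4):NE a4@(3,0):NE a5@(4,4):NE
t=2: a0@(4,0):NE a1@(2,4):NE a2@(2,5):NW a3@(2,5):NE a4@(2,1):NE a5@(3,5):NE
t=3: a0@(3,1):NE a1@(1,5):NE a2@(1,0):NE a3@(1,0):NE a4@(1,2):NE a5@(2,0):NE
t=4: a0@(2,2):NE a1@(0,0):NE a2@(0,1):NE a3@(0,1):NE a4@(0,3):NE a5@(1,1):NE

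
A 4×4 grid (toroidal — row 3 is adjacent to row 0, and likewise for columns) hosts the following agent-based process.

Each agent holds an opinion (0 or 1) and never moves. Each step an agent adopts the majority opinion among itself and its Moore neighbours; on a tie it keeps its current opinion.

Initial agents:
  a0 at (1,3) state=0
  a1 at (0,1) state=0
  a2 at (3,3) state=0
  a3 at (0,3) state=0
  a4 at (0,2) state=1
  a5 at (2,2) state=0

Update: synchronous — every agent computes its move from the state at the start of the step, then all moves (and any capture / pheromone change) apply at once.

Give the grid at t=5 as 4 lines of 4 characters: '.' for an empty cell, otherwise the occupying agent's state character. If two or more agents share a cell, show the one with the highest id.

t=1: a0@(1,3):0 a1@(0,1):0 a2@(3,3):0 a3@(0,3):0 a4@(0,2):0 a5@(2,2):0
t=2: (unchanged — steady state)

.000
...0
..0.
...0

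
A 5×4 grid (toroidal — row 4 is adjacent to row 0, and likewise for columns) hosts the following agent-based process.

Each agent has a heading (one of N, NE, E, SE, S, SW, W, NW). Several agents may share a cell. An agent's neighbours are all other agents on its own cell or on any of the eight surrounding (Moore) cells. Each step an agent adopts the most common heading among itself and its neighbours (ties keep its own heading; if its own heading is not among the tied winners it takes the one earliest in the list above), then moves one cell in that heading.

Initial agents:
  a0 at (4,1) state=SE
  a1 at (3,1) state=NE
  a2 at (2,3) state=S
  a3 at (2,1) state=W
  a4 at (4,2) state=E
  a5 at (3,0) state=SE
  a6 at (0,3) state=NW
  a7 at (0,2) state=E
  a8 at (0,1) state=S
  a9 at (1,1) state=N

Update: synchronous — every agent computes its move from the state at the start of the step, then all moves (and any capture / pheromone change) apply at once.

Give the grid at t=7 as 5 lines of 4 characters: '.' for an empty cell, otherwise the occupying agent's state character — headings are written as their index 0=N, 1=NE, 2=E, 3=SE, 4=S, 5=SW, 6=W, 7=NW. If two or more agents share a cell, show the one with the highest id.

3323
33.3
3...
....
....

t=1: a0@(0,2):SE a1@(4,2):SE a2@(3,3):S a3@(2,0):W a4@(4,3):E a5@(4,1):SE a6@(0,0):E a7@(0,3):E a8@(0,2):E a9@(0,1):N
t=2: a0@(1,3):SE a1@(0,3):SE a2@(4,3):S a3@(2,3):W a4@(4,0):E a5@(0,2):SE a6@(0,1):E a7@(0,0):E a8@(0,3):E a9@(1,2):SE
t=3: a0@(2,0):SE a1@(1,0):SE a2@(4,0):E a3@(3,0):SE a4@(4,1):E a5@(1,3):SE a6@(0,2):E a7@(0,1):E a8@(1,0):SE a9@(2,3):SE
t=4: a0@(3,1):SE a1@(2,1):SE a2@(4,1):E a3@(4,1):SE a4@(4,2):E a5@(2,0):SE a6@(0,3):E a7@(0,2):E a8@(2,1):SE a9@(3,0):SE
t=5: a0@(4,2):SE a1@(3,2):SE a2@(4,2):E a3@(0,2):SE a4@(4,3):E a5@(3,1):SE a6@(0,0):E a7@(0,3):E a8@(3,2):SE a9@(4,1):SE
t=6: a0@(0,3):SE a1@(4,3):SE a2@(0,3):SE a3@(1,3):SE a4@(4,0):E a5@(4,2):SE a6@(0,1):E a7@(0,0):E a8@(4,3):SE a9@(0,2):SE
t=7: a0@(1,0):SE a1@(0,0):SE a2@(1,0):SE a3@(2,0):SE a4@(0,1):SE a5@(0,3):SE a6@(0,2):E a7@(1,1):SE a8@(0,0):SE a9@(1,3):SE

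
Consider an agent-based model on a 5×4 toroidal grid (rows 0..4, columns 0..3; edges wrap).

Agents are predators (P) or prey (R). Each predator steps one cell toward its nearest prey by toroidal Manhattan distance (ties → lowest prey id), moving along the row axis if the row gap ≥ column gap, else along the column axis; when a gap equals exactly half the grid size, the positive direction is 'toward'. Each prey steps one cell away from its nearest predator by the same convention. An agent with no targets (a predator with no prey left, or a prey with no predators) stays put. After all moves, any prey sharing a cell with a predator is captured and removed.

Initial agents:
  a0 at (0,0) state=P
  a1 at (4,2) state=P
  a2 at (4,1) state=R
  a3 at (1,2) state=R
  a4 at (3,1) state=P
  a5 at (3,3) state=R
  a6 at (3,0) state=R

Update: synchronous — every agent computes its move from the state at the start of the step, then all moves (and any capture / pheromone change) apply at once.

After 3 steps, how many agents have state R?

t=1: a0@(4,0):P a1@(4,1):P a3@(2,2):R a4@(4,1):P a5@(2,3):R a6@(3,3):R
t=2: a0@(3,0):P a1@(3,1):P a3@(1,2):R a4@(3,1):P a5@(1,3):R a6@(2,3):R
t=3: a0@(2,0):P a1@(2,1):P a3@(0,2):R a4@(2,1):P a5@(0,3):R a6@(1,3):R

3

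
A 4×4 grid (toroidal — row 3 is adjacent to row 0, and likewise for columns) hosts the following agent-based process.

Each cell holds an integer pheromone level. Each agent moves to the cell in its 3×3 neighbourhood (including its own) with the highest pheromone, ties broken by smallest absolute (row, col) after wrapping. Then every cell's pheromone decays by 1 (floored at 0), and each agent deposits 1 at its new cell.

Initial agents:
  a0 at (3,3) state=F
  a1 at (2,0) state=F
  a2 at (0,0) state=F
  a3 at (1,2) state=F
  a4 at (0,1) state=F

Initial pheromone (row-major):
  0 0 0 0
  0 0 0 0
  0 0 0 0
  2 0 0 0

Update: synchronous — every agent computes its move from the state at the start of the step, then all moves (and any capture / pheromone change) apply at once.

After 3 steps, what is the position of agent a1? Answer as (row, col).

t=1: a0@(3,0) a1@(3,0) a2@(3,0) a3@(0,1) a4@(3,0) | pheromone: 0 1 0 0 / 0 0 0 0 / 0 0 0 0 / 5 0 0 0
t=2: a0@(3,0) a1@(3,0) a2@(3,0) a3@(3,0) a4@(3,0) | pheromone: 0 0 0 0 / 0 0 0 0 / 0 0 0 0 / 9 0 0 0
t=3: a0@(3,0) a1@(3,0) a2@(3,0) a3@(3,0) a4@(3,0) | pheromone: 0 0 0 0 / 0 0 0 0 / 0 0 0 0 / 13 0 0 0

(3, 0)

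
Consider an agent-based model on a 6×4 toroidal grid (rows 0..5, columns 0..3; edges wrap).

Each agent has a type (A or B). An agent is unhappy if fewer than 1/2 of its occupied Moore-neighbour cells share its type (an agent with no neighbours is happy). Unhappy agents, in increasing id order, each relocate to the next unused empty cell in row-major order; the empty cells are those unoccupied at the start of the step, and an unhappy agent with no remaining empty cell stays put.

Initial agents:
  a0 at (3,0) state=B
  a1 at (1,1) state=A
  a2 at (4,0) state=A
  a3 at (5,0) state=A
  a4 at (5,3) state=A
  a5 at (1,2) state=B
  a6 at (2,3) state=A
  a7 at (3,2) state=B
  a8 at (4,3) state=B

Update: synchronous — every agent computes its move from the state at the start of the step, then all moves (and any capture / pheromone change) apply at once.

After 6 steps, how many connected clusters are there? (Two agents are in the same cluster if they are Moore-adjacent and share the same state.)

3

t=1: a0@(0,0):B a1@(0,1):A a2@(4,0):A a3@(5,0):A a4@(5,3):A a5@(0,2):B a6@(0,3):A a7@(3,2):B a8@(1,0):B
t=2: a0@(1,1):B a1@(1,2):A a2@(4,0):A a3@(5,0):A a4@(5,3):A a5@(1,3):B a6@(2,0):A a7@(3,2):B a8@(2,1):B
t=3: a0@(0,0):B a1@(0,1):A a2@(4,0):A a3@(5,0):A a4@(5,3):A a5@(0,2):B a6@(0,3):A a7@(3,2):B a8@(2,1):B
t=4: a0@(1,0):B a1@(1,1):A a2@(4,0):A a3@(5,0):A a4@(5,3):A a5@(1,2):B a6@(0,3):A a7@(3,2):B a8@(2,1):B
t=5: a0@(0,0):B a1@(0,1):A a2@(4,0):A a3@(5,0):A a4@(5,3):A a5@(0,2):B a6@(0,3):A a7@(3,2):B a8@(2,1):B
t=6: a0@(1,0):B a1@(1,1):A a2@(4,0):A a3@(5,0):A a4@(5,3):A a5@(1,2):B a6@(0,3):A a7@(3,2):B a8@(2,1):B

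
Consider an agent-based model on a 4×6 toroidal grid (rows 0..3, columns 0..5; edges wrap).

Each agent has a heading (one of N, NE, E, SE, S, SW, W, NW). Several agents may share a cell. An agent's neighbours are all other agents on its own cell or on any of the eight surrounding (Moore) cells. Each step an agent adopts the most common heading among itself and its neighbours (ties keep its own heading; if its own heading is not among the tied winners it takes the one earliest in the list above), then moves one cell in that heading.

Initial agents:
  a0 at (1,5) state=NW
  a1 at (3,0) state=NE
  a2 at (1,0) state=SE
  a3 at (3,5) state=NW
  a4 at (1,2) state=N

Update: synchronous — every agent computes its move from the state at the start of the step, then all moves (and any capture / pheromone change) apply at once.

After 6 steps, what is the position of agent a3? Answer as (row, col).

t=1: a0@(0,4):NW a1@(2,1):NE a2@(2,1):SE a3@(2,4):NW a4@(0,2):N
t=2: a0@(3,3):NW a1@(1,2):NE a2@(3,2):SE a3@(1,3):NW a4@(3,2):N
t=3: a0@(2,2):NW a1@(0,3):NE a2@(0,3):SE a3@(0,2):NW a4@(2,2):N
t=4: a0@(1,1):NW a1@(3,4):NE a2@(1,4):SE a3@(3,1):NW a4@(1,2):N
t=5: a0@(0,0):NW a1@(2,5):NE a2@(2,5):SE a3@(2,0):NW a4@(0,2):N
t=6: a0@(3,5):NW a1@(1,0):NE a2@(3,0):SE a3@(1,5):NW a4@(3,2):N

(1, 5)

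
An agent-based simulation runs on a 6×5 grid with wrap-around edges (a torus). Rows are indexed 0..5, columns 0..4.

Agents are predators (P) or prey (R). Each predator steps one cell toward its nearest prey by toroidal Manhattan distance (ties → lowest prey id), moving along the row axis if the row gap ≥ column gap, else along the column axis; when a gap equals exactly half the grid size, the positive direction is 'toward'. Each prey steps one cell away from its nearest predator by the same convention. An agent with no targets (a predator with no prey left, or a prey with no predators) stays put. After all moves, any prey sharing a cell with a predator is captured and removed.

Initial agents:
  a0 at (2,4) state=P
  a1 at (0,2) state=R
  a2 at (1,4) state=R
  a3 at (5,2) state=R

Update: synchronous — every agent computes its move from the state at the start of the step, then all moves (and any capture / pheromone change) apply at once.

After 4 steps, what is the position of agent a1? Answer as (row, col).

(2, 2)

t=1: a0@(1,4):P a1@(5,2):R a2@(0,4):R a3@(4,2):R
t=2: a0@(0,4):P a1@(4,2):R a2@(5,4):R a3@(3,2):R
t=3: a0@(5,4):P a1@(3,2):R a2@(4,4):R a3@(2,2):R
t=4: a0@(4,4):P a1@(2,2):R a2@(3,4):R a3@(1,2):R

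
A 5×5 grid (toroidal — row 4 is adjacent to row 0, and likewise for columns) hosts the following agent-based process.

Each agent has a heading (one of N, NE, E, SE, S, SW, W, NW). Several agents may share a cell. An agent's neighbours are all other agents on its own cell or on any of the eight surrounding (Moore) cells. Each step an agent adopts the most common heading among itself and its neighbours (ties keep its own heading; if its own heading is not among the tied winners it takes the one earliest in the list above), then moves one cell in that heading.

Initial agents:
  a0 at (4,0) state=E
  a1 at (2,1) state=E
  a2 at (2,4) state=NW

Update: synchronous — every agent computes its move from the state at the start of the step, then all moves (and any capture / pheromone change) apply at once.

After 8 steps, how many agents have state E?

t=1: a0@(4,1):E a1@(2,2):E a2@(1,3):NW
t=2: a0@(4,2):E a1@(2,3):E a2@(0,2):NW
t=3: a0@(4,3):E a1@(2,4):E a2@(4,1):NW
t=4: a0@(4,4):E a1@(2,0):E a2@(3,0):NW
t=5: a0@(4,0):E a1@(2,1):E a2@(3,1):E
t=6: a0@(4,1):E a1@(2,2):E a2@(3,2):E
t=7: a0@(4,2):E a1@(2,3):E a2@(3,3):E
t=8: a0@(4,3):E a1@(2,4):E a2@(3,4):E

3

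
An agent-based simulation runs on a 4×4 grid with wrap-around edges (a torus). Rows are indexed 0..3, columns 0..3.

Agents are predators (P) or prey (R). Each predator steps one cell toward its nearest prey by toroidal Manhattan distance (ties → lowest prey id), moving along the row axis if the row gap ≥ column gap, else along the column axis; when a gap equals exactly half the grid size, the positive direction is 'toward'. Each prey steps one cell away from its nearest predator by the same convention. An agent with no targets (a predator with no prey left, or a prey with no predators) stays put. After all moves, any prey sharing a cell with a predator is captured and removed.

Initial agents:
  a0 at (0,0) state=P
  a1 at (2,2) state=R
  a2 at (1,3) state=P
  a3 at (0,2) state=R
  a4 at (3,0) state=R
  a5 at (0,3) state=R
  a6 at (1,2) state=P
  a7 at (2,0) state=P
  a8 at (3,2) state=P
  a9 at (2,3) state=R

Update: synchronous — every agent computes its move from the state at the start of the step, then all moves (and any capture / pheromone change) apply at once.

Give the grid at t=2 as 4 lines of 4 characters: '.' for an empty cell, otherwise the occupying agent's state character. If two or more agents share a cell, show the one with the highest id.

.RP.
R...
P...
..P.

t=1: a0@(3,0):P a1@(3,2):R a2@(0,3):P a3@(3,2):R a4@(2,0):R a5@(0,2):R a6@(2,2):P a7@(3,0):P a8@(2,2):P a9@(3,3):R
t=2: a0@(2,0):P a2@(0,2):P a4@(1,0):R a5@(0,1):R a6@(3,2):P a7@(2,0):P a8@(3,2):P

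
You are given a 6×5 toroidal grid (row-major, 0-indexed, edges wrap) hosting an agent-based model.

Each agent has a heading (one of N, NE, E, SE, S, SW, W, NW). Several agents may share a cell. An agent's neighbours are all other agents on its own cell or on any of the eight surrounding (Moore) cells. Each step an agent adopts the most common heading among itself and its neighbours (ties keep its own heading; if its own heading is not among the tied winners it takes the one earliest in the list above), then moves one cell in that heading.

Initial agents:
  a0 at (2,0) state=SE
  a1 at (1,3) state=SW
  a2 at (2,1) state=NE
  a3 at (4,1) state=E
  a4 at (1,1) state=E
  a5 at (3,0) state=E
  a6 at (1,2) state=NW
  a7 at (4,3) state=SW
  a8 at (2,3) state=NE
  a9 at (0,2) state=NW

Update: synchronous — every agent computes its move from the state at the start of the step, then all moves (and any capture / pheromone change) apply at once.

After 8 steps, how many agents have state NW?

t=1: a0@(2,1):E a1@(0,2):NW a2@(2,2):E a3@(4,2):E a4@(0,0):NW a5@(3,1):E a6@(0,1):NW a7@(5,2):SW a8@(1,4):NE a9@(5,1):NW
t=2: a0@(2,2):E a1@(5,1):NW a2@(2,3):E a3@(4,3):E a4@(5,4):NW a5@(3,2):E a6@(5,0):NW a7@(4,1):NW a8@(0,0):NE a9@(4,0):NW
t=3: a0@(2,3):E a1@(4,0):NW a2@(2,4):E a3@(4,4):E a4@(4,3):NW a5@(3,3):E a6@(4,4):NW a7@(3,0):NW a8@(5,4):NW a9@(3,4):NW
t=4: a0@(2,4):E a1@(3,4):NW a2@(2,0):E a3@(3,3):NW a4@(3,2):NW a5@(3,4):E a6@(3,3):NW a7@(2,4):NW a8@(4,3):NW a9@(2,3):NW
t=5: a0@(1,3):NW a1@(2,3):NW a2@(2,1):E a3@(2,2):NW a4@(2,1):NW a5@(2,3):NW a6@(2,2):NW a7@(1,3):NW a8@(3,2):NW a9@(1,2):NW
t=6: a0@(0,2):NW a1@(1,2):NW a2@(1,0):NW a3@(1,1):NW a4@(1,0):NW a5@(1,2):NW a6@(1,1):NW a7@(0,2):NW a8@(2,1):NW a9@(0,1):NW
t=7: a0@(5,1):NW a1@(0,1):NW a2@(0,4):NW a3@(0,0):NW a4@(0,4):NW a5@(0,1):NW a6@(0,0):NW a7@(5,1):NW a8@(1,0):NW a9@(5,0):NW
t=8: a0@(4,0):NW a1@(5,0):NW a2@(5,3):NW a3@(5,4):NW a4@(5,3):NW a5@(5,0):NW a6@(5,4):NW a7@(4,0):NW a8@(0,4):NW a9@(4,4):NW

10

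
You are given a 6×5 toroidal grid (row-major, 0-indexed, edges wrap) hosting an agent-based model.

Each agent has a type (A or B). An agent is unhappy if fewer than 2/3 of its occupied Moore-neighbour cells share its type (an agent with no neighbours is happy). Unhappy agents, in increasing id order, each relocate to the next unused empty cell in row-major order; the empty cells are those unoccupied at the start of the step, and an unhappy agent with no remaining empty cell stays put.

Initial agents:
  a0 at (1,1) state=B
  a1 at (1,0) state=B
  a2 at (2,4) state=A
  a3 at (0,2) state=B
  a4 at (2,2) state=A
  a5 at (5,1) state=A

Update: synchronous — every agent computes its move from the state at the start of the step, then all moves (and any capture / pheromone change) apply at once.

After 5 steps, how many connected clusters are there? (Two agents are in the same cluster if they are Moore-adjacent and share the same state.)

t=1: a0@(1,1):B a1@(0,0):B a2@(0,1):A a3@(0,3):B a4@(0,4):A a5@(1,2):A
t=2: a0@(0,2):B a1@(1,0):B a2@(1,3):A a3@(1,4):B a4@(2,0):A a5@(2,1):A
t=3: a0@(0,0):B a1@(0,1):B a2@(0,3):A a3@(0,4):B a4@(1,1):A a5@(1,2):A
t=4: a0@(0,0):B a1@(0,2):B a2@(1,0):A a3@(1,3):B a4@(1,4):A a5@(1,2):A
t=5: a0@(0,1):B a1@(0,3):B a2@(0,4):A a3@(1,1):B a4@(2,0):A a5@(2,1):A

4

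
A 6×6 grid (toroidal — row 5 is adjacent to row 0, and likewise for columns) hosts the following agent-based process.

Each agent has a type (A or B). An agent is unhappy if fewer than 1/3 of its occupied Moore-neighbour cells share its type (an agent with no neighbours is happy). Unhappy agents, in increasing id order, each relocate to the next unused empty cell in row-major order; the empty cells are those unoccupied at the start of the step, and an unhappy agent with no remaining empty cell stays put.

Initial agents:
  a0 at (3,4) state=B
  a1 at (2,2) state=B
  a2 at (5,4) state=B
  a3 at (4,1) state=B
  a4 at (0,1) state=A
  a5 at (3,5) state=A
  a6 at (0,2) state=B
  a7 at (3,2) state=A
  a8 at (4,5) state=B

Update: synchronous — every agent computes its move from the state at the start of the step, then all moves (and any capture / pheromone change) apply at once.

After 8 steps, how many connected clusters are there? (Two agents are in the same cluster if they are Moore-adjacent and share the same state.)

4

t=1: a0@(3,4):B a1@(0,0):B a2@(5,4):B a3@(0,3):B a4@(0,4):A a5@(0,5):A a6@(1,0):B a7@(1,1):A a8@(4,5):B
t=2: a0@(3,4):B a1@(0,0):B a2@(5,4):B a3@(0,3):B a4@(0,4):A a5@(0,1):A a6@(1,0):B a7@(0,2):A a8@(4,5):B
t=3: a0@(3,4):B a1@(0,0):B a2@(5,4):B a3@(0,3):B a4@(0,5):A a5@(0,1):A a6@(1,0):B a7@(0,2):A a8@(4,5):B
t=4: a0@(3,4):B a1@(0,0):B a2@(5,4):B a3@(0,3):B a4@(0,4):A a5@(0,1):A a6@(1,0):B a7@(0,2):A a8@(4,5):B
t=5: a0@(3,4):B a1@(0,0):B a2@(5,4):B a3@(0,3):B a4@(0,5):A a5@(0,1):A a6@(1,0):B a7@(0,2):A a8@(4,5):B
t=6: a0@(3,4):B a1@(0,0):B a2@(5,4):B a3@(0,3):B a4@(0,4):A a5@(0,1):A a6@(1,0):B a7@(0,2):A a8@(4,5):B
t=7: a0@(3,4):B a1@(0,0):B a2@(5,4):B a3@(0,3):B a4@(0,5):A a5@(0,1):A a6@(1,0):B a7@(0,2):A a8@(4,5):B
t=8: a0@(3,4):B a1@(0,0):B a2@(5,4):B a3@(0,3):B a4@(0,4):A a5@(0,1):A a6@(1,0):B a7@(0,2):A a8@(4,5):B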